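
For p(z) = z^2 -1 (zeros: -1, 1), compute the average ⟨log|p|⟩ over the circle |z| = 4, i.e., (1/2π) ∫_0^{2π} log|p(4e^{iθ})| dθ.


Zeros: -1, 1; r = 4.
Inside |z| < r: -1, 1. Outside (|z| ≥ r): ∅.
p(0) = -1, so log|p(0)| = log(1) = 0.0000.
Apply Jensen: I(r) = log|p(0)| + Σ_k log(r/|z_k|), summed over zeros inside |z| < r.
  log(r/|z_k|) for z_k = -1: log(4/1) = 1.3863
  log(r/|z_k|) for z_k = 1: log(4/1) = 1.3863
Sum over inside zeros: 2.7726.
I(r) = log|p(0)| + (inside sum) = 0.0000 + 2.7726 = 2.7726.
Closed form (all zeros inside, monic): I(r) = n·log(r) = 2·log(4) = 2.7726. ✓

I(r) ≈ 2.7726.


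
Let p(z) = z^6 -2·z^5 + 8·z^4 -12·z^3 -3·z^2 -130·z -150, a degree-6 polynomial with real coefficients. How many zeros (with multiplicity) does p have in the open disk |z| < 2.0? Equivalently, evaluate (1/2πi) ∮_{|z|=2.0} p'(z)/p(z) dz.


The zeros of p are: (1 + 3i), (1 - 3i), -1, 3, (-1 + 2i), (-1 - 2i).
Their magnitudes are: 3.162, 3.162, 1, 3, 2.236, 2.236.
Zeros with |z| < R = 2.0: -1.
Count = 1.
By the argument principle, (1/2πi) ∮_{|z|=R} p'(z)/p(z) dz equals exactly this count.

Number of zeros inside |z| < 2.0: 1.


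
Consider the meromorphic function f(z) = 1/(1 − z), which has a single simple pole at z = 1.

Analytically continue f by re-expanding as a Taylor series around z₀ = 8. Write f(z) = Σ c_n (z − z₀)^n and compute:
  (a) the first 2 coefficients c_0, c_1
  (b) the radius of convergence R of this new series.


Let w = z − z₀, so z = z₀ + w.
Then 1 − z = 1 − (z₀ + w) = (1 − z₀) − w = -7 − w.
f(z) = 1/(-7 − w) = (1/(-7)) · 1/(1 − w/(-7)) = Σ_{n≥0} w^n / (-7)^(n+1).
So c_n = 1/(-7)^(n+1):
  c_0 = 1/(-7)^1 = -1/7.
  c_1 = 1/(-7)^2 = 1/49.
The series is valid for |w/d| < 1, i.e. |z − z₀| < |d|.
Radius of convergence: R = |1 − z₀| = |-7| = 7 (distance from z₀ to the singularity z = 1).

c_0 = -1/7, c_1 = 1/49; R = 7.


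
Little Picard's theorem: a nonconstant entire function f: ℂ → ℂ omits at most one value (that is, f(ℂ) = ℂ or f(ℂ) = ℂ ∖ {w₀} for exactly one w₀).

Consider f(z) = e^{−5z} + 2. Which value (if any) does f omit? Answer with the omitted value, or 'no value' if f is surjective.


Little Picard bounds the complement of f(ℂ) to at most one point.
e^{−5z} is never zero on ℂ, so 1·e^{−5z} takes every value in ℂ ∖ {0}. Adding 2 shifts the range to ℂ ∖ {2}. Thus f omits exactly the value 2.

Omitted value: 2.


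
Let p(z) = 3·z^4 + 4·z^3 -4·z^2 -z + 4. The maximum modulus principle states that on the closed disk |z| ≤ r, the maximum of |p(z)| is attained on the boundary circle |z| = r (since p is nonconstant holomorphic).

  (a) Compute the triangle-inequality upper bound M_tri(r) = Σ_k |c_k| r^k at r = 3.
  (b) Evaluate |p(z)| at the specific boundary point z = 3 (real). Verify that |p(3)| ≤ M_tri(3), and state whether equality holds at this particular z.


Coefficients: c_0 = 4, c_1 = -1, c_2 = -4, c_3 = 4, c_4 = 3. Radius r = 3.
Part (a). Triangle bound: M_tri(r) = Σ_k |c_k| r^k
  = |4|·3^0 + |-1|·3^1 + |-4|·3^2 + |4|·3^3 + |3|·3^4
  = 4 + 3 + 36 + 108 + 243 = 394.
This bounds M(r) := max_{|z|=r} |p(z)| from above; equality holds iff all terms c_k z^k can be made to align in phase at a single z on |z|=r.
Part (b). At z = 3 (real, on the circle |z| = r):
  p(3) = (4)·3^0 + (-1)·3^1 + (-4)·3^2 + (4)·3^3 + (3)·3^4 = 316.
  |p(3)| = 316.
Check: |p(3)| = 316 ≤ 394 = M_tri(3). ✓ Equality does not hold at z = 3 (the coefficients have mixed signs, so the terms do not all align in phase there).

M_tri(3) = 394; |p(3)| = 316; equality at z=3: no.


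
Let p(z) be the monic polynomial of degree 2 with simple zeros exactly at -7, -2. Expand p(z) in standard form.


The polynomial is p(z) = ∏_{α ∈ S} (z − α), where S = {-7, -2}.
Expanding the product yields: p(z) = z^2 + 9·z + 14.
The resulting polynomial has degree 2 and real coefficients as required.

p(z) = z^2 + 9·z + 14.


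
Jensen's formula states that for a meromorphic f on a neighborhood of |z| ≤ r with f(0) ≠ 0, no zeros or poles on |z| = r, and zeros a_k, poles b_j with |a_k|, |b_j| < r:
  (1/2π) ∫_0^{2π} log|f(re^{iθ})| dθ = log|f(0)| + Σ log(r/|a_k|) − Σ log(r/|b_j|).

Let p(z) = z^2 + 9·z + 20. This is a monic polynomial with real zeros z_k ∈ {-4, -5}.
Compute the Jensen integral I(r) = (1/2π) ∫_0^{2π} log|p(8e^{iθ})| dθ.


Zeros: -5, -4; r = 8.
Inside |z| < r: -5, -4. Outside (|z| ≥ r): ∅.
p(0) = 20, so log|p(0)| = log(20) = 2.9957.
Apply Jensen: I(r) = log|p(0)| + Σ_k log(r/|z_k|), summed over zeros inside |z| < r.
  log(r/|z_k|) for z_k = -4: log(8/4) = 0.6931
  log(r/|z_k|) for z_k = -5: log(8/5) = 0.4700
Sum over inside zeros: 1.1632.
I(r) = log|p(0)| + (inside sum) = 2.9957 + 1.1632 = 4.1589.
Closed form (all zeros inside, monic): I(r) = n·log(r) = 2·log(8) = 4.1589. ✓

I(r) ≈ 4.1589.


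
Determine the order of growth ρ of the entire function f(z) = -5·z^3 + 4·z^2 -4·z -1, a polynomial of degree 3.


|f(z)| ≤ Σ|c_k|·r^k = O(r^3) as r → ∞. Polynomial growth is O(e^{r^ε}) for every ε > 0 (since r^3/e^{r^ε} → 0), so ρ ≤ ε for all ε > 0, i.e. ρ = 0. Every nonconstant polynomial has order 0.
Therefore ρ = 0.

Order ρ = 0.


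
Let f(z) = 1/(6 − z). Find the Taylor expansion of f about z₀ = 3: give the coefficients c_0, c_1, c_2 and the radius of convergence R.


Let w = z − z₀, so z = z₀ + w.
Then 6 − z = 6 − (z₀ + w) = (6 − z₀) − w = 3 − w.
f(z) = 1/(3 − w) = (1/(3)) · 1/(1 − w/(3)) = Σ_{n≥0} w^n / (3)^(n+1).
So c_n = 1/(3)^(n+1):
  c_0 = 1/(3)^1 = 1/3.
  c_1 = 1/(3)^2 = 1/9.
  c_2 = 1/(3)^3 = 1/27.
The series is valid for |w/d| < 1, i.e. |z − z₀| < |d|.
Radius of convergence: R = |6 − z₀| = |3| = 3 (distance from z₀ to the singularity z = 6).

c_0 = 1/3, c_1 = 1/9, c_2 = 1/27; R = 3.


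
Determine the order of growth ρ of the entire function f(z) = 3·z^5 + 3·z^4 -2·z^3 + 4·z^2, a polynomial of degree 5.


|f(z)| ≤ Σ|c_k|·r^k = O(r^5) as r → ∞. Polynomial growth is O(e^{r^ε}) for every ε > 0 (since r^5/e^{r^ε} → 0), so ρ ≤ ε for all ε > 0, i.e. ρ = 0. Every nonconstant polynomial has order 0.
Therefore ρ = 0.

Order ρ = 0.


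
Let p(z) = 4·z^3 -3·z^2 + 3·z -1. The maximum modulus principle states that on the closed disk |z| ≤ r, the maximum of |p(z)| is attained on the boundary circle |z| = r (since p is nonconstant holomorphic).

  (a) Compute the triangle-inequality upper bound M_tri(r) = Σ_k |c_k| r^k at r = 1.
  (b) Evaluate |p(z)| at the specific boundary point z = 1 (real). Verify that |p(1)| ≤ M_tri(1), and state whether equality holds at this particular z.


Coefficients: c_0 = -1, c_1 = 3, c_2 = -3, c_3 = 4. Radius r = 1.
Part (a). Triangle bound: M_tri(r) = Σ_k |c_k| r^k
  = |-1|·1^0 + |3|·1^1 + |-3|·1^2 + |4|·1^3
  = 1 + 3 + 3 + 4 = 11.
This bounds M(r) := max_{|z|=r} |p(z)| from above; equality holds iff all terms c_k z^k can be made to align in phase at a single z on |z|=r.
Part (b). At z = 1 (real, on the circle |z| = r):
  p(1) = (-1)·1^0 + (3)·1^1 + (-3)·1^2 + (4)·1^3 = 3.
  |p(1)| = 3.
Check: |p(1)| = 3 ≤ 11 = M_tri(1). ✓ Equality does not hold at z = 1 (the coefficients have mixed signs, so the terms do not all align in phase there).

M_tri(1) = 11; |p(1)| = 3; equality at z=1: no.


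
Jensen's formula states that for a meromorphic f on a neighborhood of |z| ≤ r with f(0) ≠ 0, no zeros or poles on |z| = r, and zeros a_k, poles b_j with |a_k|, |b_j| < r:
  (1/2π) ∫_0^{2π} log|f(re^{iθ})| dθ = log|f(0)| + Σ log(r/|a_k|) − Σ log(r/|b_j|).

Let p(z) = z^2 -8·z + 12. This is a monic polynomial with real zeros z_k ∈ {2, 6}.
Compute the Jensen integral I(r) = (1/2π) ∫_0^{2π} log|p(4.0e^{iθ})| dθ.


Zeros: 2, 6; r = 4.0.
Inside |z| < r: 2. Outside (|z| ≥ r): 6.
p(0) = 12, so log|p(0)| = log(12) = 2.4849.
Apply Jensen: I(r) = log|p(0)| + Σ_k log(r/|z_k|), summed over zeros inside |z| < r.
  log(r/|z_k|) for z_k = 2: log(4.0/2) = 0.6931
  Outside zeros (6) contribute nothing to the Jensen sum.
Sum over inside zeros: 0.6931.
I(r) = log|p(0)| + (inside sum) = 2.4849 + 0.6931 = 3.1781.
Note: since some zeros are outside |z| ≤ r, the simplified n·log(r) form does NOT apply — only the inside zeros contribute.

I(r) ≈ 3.1781.


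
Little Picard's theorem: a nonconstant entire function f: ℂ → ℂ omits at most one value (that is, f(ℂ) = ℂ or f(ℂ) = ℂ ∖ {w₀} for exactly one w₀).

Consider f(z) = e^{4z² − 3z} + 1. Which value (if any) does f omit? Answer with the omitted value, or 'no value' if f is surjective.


Little Picard bounds the complement of f(ℂ) to at most one point.
The exponent g(z) = 4z² − 3z is a nonconstant polynomial, hence surjective onto ℂ. So e^{g(z)} takes every value in {e^w : w ∈ ℂ} = ℂ ∖ {0}. Adding 1 shifts the range to ℂ ∖ {1}. f omits exactly 1.

Omitted value: 1.


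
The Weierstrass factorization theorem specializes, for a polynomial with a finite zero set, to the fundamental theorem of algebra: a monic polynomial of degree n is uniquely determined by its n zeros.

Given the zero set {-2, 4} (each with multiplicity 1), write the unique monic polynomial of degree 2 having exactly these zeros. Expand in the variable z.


The polynomial is p(z) = ∏_{α ∈ S} (z − α), where S = {-2, 4}.
Expanding the product yields: p(z) = z^2 -2·z -8.
The resulting polynomial has degree 2 and real coefficients as required.

p(z) = z^2 -2·z -8.


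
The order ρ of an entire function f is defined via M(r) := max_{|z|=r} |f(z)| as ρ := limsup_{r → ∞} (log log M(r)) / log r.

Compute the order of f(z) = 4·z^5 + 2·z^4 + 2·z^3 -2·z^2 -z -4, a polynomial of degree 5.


|f(z)| ≤ Σ|c_k|·r^k = O(r^5) as r → ∞. Polynomial growth is O(e^{r^ε}) for every ε > 0 (since r^5/e^{r^ε} → 0), so ρ ≤ ε for all ε > 0, i.e. ρ = 0. Every nonconstant polynomial has order 0.
Therefore ρ = 0.

Order ρ = 0.


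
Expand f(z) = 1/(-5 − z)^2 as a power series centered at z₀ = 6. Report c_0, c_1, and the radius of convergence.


Let w = z − z₀, so z = z₀ + w.
Then -5 − z = -5 − (z₀ + w) = (-5 − z₀) − w = -11 − w.
f(z) = 1/(-11 − w)^2 = (1/(-11)^2) · (1 − w/(-11))^{−2}.
By the binomial series (1−u)^{−2} = Σ_{n≥0} C(n+1, 1) u^n for |u|<1, with u = w/(-11):
  c_n = C(n+1, 1) / (-11)^(n+2).
  c_0 = 1/(-11)^2 = 1/121.
  c_1 = 2/(-11)^3 = -2/1331.
The series is valid for |w/d| < 1, i.e. |z − z₀| < |d|.
Radius of convergence: R = |-5 − z₀| = |-11| = 11 (distance from z₀ to the singularity z = -5).

c_0 = 1/121, c_1 = -2/1331; R = 11.


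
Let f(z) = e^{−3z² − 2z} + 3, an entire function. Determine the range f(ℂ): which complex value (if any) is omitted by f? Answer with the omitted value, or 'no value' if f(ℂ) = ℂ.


Little Picard bounds the complement of f(ℂ) to at most one point.
The exponent g(z) = −3z² − 2z is a nonconstant polynomial, hence surjective onto ℂ. So e^{g(z)} takes every value in {e^w : w ∈ ℂ} = ℂ ∖ {0}. Adding 3 shifts the range to ℂ ∖ {3}. f omits exactly 3.

Omitted value: 3.


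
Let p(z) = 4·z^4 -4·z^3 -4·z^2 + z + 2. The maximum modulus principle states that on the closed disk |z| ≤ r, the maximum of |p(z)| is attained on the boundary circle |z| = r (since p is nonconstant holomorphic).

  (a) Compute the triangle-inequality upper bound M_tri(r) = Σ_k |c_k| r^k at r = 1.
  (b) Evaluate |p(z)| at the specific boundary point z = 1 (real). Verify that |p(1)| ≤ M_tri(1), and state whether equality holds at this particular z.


Coefficients: c_0 = 2, c_1 = 1, c_2 = -4, c_3 = -4, c_4 = 4. Radius r = 1.
Part (a). Triangle bound: M_tri(r) = Σ_k |c_k| r^k
  = |2|·1^0 + |1|·1^1 + |-4|·1^2 + |-4|·1^3 + |4|·1^4
  = 2 + 1 + 4 + 4 + 4 = 15.
This bounds M(r) := max_{|z|=r} |p(z)| from above; equality holds iff all terms c_k z^k can be made to align in phase at a single z on |z|=r.
Part (b). At z = 1 (real, on the circle |z| = r):
  p(1) = (2)·1^0 + (1)·1^1 + (-4)·1^2 + (-4)·1^3 + (4)·1^4 = -1.
  |p(1)| = 1.
Check: |p(1)| = 1 ≤ 15 = M_tri(1). ✓ Equality does not hold at z = 1 (the coefficients have mixed signs, so the terms do not all align in phase there).

M_tri(1) = 15; |p(1)| = 1; equality at z=1: no.


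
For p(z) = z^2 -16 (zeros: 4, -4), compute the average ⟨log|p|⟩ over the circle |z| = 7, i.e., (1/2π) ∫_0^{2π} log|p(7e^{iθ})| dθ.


Zeros: -4, 4; r = 7.
Inside |z| < r: -4, 4. Outside (|z| ≥ r): ∅.
p(0) = -16, so log|p(0)| = log(16) = 2.7726.
Apply Jensen: I(r) = log|p(0)| + Σ_k log(r/|z_k|), summed over zeros inside |z| < r.
  log(r/|z_k|) for z_k = 4: log(7/4) = 0.5596
  log(r/|z_k|) for z_k = -4: log(7/4) = 0.5596
Sum over inside zeros: 1.1192.
I(r) = log|p(0)| + (inside sum) = 2.7726 + 1.1192 = 3.8918.
Closed form (all zeros inside, monic): I(r) = n·log(r) = 2·log(7) = 3.8918. ✓

I(r) ≈ 3.8918.


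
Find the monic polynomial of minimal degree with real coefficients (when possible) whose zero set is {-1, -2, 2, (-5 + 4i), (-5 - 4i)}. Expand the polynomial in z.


The polynomial is p(z) = ∏_{α ∈ S} (z − α), where S = {-1, -2, 2, (-5 + 4i), (-5 - 4i)}.
Expanding the product yields: p(z) = z^5 + 11·z^4 + 47·z^3 -3·z^2 -204·z -164.
Note conjugate pairs combine to real quadratics: (z − (-5+4i))(z − (-5−4i)) = z² + 10z + 41.
The resulting polynomial has degree 5 and real coefficients as required.

p(z) = z^5 + 11·z^4 + 47·z^3 -3·z^2 -204·z -164.


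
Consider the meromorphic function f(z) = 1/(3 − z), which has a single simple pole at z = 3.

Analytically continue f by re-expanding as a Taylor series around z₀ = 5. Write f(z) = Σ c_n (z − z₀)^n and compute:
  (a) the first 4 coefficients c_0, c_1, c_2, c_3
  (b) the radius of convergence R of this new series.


Let w = z − z₀, so z = z₀ + w.
Then 3 − z = 3 − (z₀ + w) = (3 − z₀) − w = -2 − w.
f(z) = 1/(-2 − w) = (1/(-2)) · 1/(1 − w/(-2)) = Σ_{n≥0} w^n / (-2)^(n+1).
So c_n = 1/(-2)^(n+1):
  c_0 = 1/(-2)^1 = -1/2.
  c_1 = 1/(-2)^2 = 1/4.
  c_2 = 1/(-2)^3 = -1/8.
  c_3 = 1/(-2)^4 = 1/16.
The series is valid for |w/d| < 1, i.e. |z − z₀| < |d|.
Radius of convergence: R = |3 − z₀| = |-2| = 2 (distance from z₀ to the singularity z = 3).

c_0 = -1/2, c_1 = 1/4, c_2 = -1/8, c_3 = 1/16; R = 2.


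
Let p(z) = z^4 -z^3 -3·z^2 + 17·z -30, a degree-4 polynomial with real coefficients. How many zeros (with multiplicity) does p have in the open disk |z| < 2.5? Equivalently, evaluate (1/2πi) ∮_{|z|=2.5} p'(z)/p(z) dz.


The zeros of p are: (1 + 2i), (1 - 2i), -3, 2.
Their magnitudes are: 2.236, 2.236, 3, 2.
Zeros with |z| < R = 2.5: (1 + 2i), (1 - 2i), 2.
Count = 3.
By the argument principle, (1/2πi) ∮_{|z|=R} p'(z)/p(z) dz equals exactly this count.

Number of zeros inside |z| < 2.5: 3.


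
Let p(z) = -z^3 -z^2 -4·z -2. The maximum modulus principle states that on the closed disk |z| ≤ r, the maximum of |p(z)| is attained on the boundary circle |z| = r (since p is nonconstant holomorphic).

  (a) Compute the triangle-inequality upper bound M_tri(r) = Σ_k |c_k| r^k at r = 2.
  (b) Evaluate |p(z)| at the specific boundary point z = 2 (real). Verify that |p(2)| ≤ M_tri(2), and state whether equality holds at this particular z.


Coefficients: c_0 = -2, c_1 = -4, c_2 = -1, c_3 = -1. Radius r = 2.
Part (a). Triangle bound: M_tri(r) = Σ_k |c_k| r^k
  = |-2|·2^0 + |-4|·2^1 + |-1|·2^2 + |-1|·2^3
  = 2 + 8 + 4 + 8 = 22.
This bounds M(r) := max_{|z|=r} |p(z)| from above; equality holds iff all terms c_k z^k can be made to align in phase at a single z on |z|=r.
Part (b). At z = 2 (real, on the circle |z| = r):
  p(2) = (-2)·2^0 + (-4)·2^1 + (-1)·2^2 + (-1)·2^3 = -22.
  |p(2)| = 22.
Since all nonzero coefficients share the same sign, |p(2)| = 22 = M_tri(2); the triangle bound is attained at z = 2, so in fact M(r) = 22.

M_tri(2) = 22; |p(2)| = 22; equality at z=2: yes.


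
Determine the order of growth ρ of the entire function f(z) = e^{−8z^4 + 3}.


|e^{−8z^4 + 3}| = e^{Re(-8·z^4) + 3} ≤ e^{8|z|^4 + 3} = e^{8r^4 + 3} on |z| = r, so ρ ≤ 4. Choosing z on |z|=r so that -8·z^4 is real positive (always possible by picking arg z appropriately) gives |f(z)| = e^{8r^4 + 3}, matching the bound. The additive constant 3 does not affect log log M(r) ~ 4·log r. Hence ρ = 4.
Therefore ρ = 4.

Order ρ = 4.


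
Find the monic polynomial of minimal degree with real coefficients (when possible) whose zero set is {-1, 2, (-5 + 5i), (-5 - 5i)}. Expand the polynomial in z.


The polynomial is p(z) = ∏_{α ∈ S} (z − α), where S = {-1, 2, (-5 + 5i), (-5 - 5i)}.
Expanding the product yields: p(z) = z^4 + 9·z^3 + 38·z^2 -70·z -100.
Note conjugate pairs combine to real quadratics: (z − (-5+5i))(z − (-5−5i)) = z² + 10z + 50.
The resulting polynomial has degree 4 and real coefficients as required.

p(z) = z^4 + 9·z^3 + 38·z^2 -70·z -100.


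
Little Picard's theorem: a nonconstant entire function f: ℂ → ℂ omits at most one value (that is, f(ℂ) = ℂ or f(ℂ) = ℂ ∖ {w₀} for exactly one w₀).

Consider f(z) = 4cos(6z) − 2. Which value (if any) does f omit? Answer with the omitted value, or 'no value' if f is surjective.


Little Picard bounds the complement of f(ℂ) to at most one point.
cos is entire and surjective onto ℂ: for every w ∈ ℂ, cos(ζ) = w has a solution ζ ∈ ℂ (e.g., via the complex inverse arccos). With ζ = 6z this gives z = ζ/(6). Then 4·cos(6z) takes every value in 4·ℂ = ℂ, and adding -2 is a bijection of ℂ. So f is surjective and omits no value. (Note: only on the real line is cos bounded by [−1, 1].)

Omitted value: no value.


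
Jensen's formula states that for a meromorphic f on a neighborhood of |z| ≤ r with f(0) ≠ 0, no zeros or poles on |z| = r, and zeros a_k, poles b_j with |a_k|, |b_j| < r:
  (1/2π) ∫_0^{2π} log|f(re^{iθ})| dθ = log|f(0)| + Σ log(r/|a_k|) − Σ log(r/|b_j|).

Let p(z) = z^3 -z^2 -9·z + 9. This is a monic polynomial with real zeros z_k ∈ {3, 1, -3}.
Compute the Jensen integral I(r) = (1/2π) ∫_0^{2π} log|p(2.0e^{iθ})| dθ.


Zeros: -3, 1, 3; r = 2.0.
Inside |z| < r: 1. Outside (|z| ≥ r): -3, 3.
p(0) = 9, so log|p(0)| = log(9) = 2.1972.
Apply Jensen: I(r) = log|p(0)| + Σ_k log(r/|z_k|), summed over zeros inside |z| < r.
  log(r/|z_k|) for z_k = 1: log(2.0/1) = 0.6931
  Outside zeros (-3, 3) contribute nothing to the Jensen sum.
Sum over inside zeros: 0.6931.
I(r) = log|p(0)| + (inside sum) = 2.1972 + 0.6931 = 2.8904.
Note: since some zeros are outside |z| ≤ r, the simplified n·log(r) form does NOT apply — only the inside zeros contribute.

I(r) ≈ 2.8904.


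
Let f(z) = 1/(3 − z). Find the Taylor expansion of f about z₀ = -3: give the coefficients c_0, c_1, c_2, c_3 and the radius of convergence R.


Let w = z − z₀, so z = z₀ + w.
Then 3 − z = 3 − (z₀ + w) = (3 − z₀) − w = 6 − w.
f(z) = 1/(6 − w) = (1/(6)) · 1/(1 − w/(6)) = Σ_{n≥0} w^n / (6)^(n+1).
So c_n = 1/(6)^(n+1):
  c_0 = 1/(6)^1 = 1/6.
  c_1 = 1/(6)^2 = 1/36.
  c_2 = 1/(6)^3 = 1/216.
  c_3 = 1/(6)^4 = 1/1296.
The series is valid for |w/d| < 1, i.e. |z − z₀| < |d|.
Radius of convergence: R = |3 − z₀| = |6| = 6 (distance from z₀ to the singularity z = 3).

c_0 = 1/6, c_1 = 1/36, c_2 = 1/216, c_3 = 1/1296; R = 6.


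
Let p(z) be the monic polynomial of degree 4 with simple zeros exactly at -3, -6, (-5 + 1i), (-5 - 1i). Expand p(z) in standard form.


The polynomial is p(z) = ∏_{α ∈ S} (z − α), where S = {-3, -6, (-5 + 1i), (-5 - 1i)}.
Expanding the product yields: p(z) = z^4 + 19·z^3 + 134·z^2 + 414·z + 468.
Note conjugate pairs combine to real quadratics: (z − (-5+1i))(z − (-5−1i)) = z² + 10z + 26.
The resulting polynomial has degree 4 and real coefficients as required.

p(z) = z^4 + 19·z^3 + 134·z^2 + 414·z + 468.


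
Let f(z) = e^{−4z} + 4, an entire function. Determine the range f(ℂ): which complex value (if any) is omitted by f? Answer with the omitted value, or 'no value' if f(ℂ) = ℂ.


Little Picard bounds the complement of f(ℂ) to at most one point.
e^{−4z} is never zero on ℂ, so 1·e^{−4z} takes every value in ℂ ∖ {0}. Adding 4 shifts the range to ℂ ∖ {4}. Thus f omits exactly the value 4.

Omitted value: 4.


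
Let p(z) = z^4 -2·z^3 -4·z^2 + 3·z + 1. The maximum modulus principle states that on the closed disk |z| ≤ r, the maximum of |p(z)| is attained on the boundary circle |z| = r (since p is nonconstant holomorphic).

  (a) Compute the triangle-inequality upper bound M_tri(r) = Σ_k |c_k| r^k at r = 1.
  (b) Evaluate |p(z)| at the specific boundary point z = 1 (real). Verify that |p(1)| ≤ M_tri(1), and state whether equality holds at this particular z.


Coefficients: c_0 = 1, c_1 = 3, c_2 = -4, c_3 = -2, c_4 = 1. Radius r = 1.
Part (a). Triangle bound: M_tri(r) = Σ_k |c_k| r^k
  = |1|·1^0 + |3|·1^1 + |-4|·1^2 + |-2|·1^3 + |1|·1^4
  = 1 + 3 + 4 + 2 + 1 = 11.
This bounds M(r) := max_{|z|=r} |p(z)| from above; equality holds iff all terms c_k z^k can be made to align in phase at a single z on |z|=r.
Part (b). At z = 1 (real, on the circle |z| = r):
  p(1) = (1)·1^0 + (3)·1^1 + (-4)·1^2 + (-2)·1^3 + (1)·1^4 = -1.
  |p(1)| = 1.
Check: |p(1)| = 1 ≤ 11 = M_tri(1). ✓ Equality does not hold at z = 1 (the coefficients have mixed signs, so the terms do not all align in phase there).

M_tri(1) = 11; |p(1)| = 1; equality at z=1: no.


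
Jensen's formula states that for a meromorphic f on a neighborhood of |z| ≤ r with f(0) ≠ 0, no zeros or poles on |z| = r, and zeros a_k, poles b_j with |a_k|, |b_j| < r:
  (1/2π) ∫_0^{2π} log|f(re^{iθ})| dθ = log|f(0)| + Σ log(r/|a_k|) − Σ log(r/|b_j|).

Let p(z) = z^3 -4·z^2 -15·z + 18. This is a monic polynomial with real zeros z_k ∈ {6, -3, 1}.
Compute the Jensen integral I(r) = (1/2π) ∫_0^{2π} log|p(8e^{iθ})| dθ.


Zeros: -3, 1, 6; r = 8.
Inside |z| < r: -3, 1, 6. Outside (|z| ≥ r): ∅.
p(0) = 18, so log|p(0)| = log(18) = 2.8904.
Apply Jensen: I(r) = log|p(0)| + Σ_k log(r/|z_k|), summed over zeros inside |z| < r.
  log(r/|z_k|) for z_k = 6: log(8/6) = 0.2877
  log(r/|z_k|) for z_k = -3: log(8/3) = 0.9808
  log(r/|z_k|) for z_k = 1: log(8/1) = 2.0794
Sum over inside zeros: 3.3480.
I(r) = log|p(0)| + (inside sum) = 2.8904 + 3.3480 = 6.2383.
Closed form (all zeros inside, monic): I(r) = n·log(r) = 3·log(8) = 6.2383. ✓

I(r) ≈ 6.2383.


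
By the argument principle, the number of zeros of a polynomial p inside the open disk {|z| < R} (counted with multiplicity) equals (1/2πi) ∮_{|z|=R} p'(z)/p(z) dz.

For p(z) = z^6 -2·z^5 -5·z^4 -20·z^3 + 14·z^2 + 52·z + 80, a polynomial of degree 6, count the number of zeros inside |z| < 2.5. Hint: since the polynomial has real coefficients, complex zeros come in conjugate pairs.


The zeros of p are: (-1 + 1i), (-1 - 1i), 2, 4, (-1 + 2i), (-1 - 2i).
Their magnitudes are: 1.414, 1.414, 2, 4, 2.236, 2.236.
Zeros with |z| < R = 2.5: (-1 + 1i), (-1 - 1i), 2, (-1 + 2i), (-1 - 2i).
Count = 5.
By the argument principle, (1/2πi) ∮_{|z|=R} p'(z)/p(z) dz equals exactly this count.

Number of zeros inside |z| < 2.5: 5.


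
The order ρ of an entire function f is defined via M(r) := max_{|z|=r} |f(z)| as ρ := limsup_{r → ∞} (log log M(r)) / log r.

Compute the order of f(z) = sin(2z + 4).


sin(w) is a linear combination of e^{iw} and e^{−iw} (or e^w, e^{−w} in the hyperbolic case), so |sin(w)| ≤ e^{|w|}. With w = 2z + 4, |w| ≤ 2|z| + 4 = 2r + 4 on |z| = r, giving M(r) ≤ e^{2r + 4}, so ρ ≤ 1. On a suitable ray (z = it for sin/cos; z = t for sinh/cosh, t real → ∞), |sin(2z + 4)| grows like e^{2|t|}/2, so ρ ≥ 1. Hence ρ = 1.
Therefore ρ = 1.

Order ρ = 1.


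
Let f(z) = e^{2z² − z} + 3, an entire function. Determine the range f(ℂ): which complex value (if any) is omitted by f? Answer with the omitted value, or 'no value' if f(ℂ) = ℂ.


Little Picard bounds the complement of f(ℂ) to at most one point.
The exponent g(z) = 2z² − z is a nonconstant polynomial, hence surjective onto ℂ. So e^{g(z)} takes every value in {e^w : w ∈ ℂ} = ℂ ∖ {0}. Adding 3 shifts the range to ℂ ∖ {3}. f omits exactly 3.

Omitted value: 3.


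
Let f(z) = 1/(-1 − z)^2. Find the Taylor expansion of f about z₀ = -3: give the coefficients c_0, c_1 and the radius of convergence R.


Let w = z − z₀, so z = z₀ + w.
Then -1 − z = -1 − (z₀ + w) = (-1 − z₀) − w = 2 − w.
f(z) = 1/(2 − w)^2 = (1/(2)^2) · (1 − w/(2))^{−2}.
By the binomial series (1−u)^{−2} = Σ_{n≥0} C(n+1, 1) u^n for |u|<1, with u = w/(2):
  c_n = C(n+1, 1) / (2)^(n+2).
  c_0 = 1/(2)^2 = 1/4.
  c_1 = 2/(2)^3 = 1/4.
The series is valid for |w/d| < 1, i.e. |z − z₀| < |d|.
Radius of convergence: R = |-1 − z₀| = |2| = 2 (distance from z₀ to the singularity z = -1).

c_0 = 1/4, c_1 = 1/4; R = 2.


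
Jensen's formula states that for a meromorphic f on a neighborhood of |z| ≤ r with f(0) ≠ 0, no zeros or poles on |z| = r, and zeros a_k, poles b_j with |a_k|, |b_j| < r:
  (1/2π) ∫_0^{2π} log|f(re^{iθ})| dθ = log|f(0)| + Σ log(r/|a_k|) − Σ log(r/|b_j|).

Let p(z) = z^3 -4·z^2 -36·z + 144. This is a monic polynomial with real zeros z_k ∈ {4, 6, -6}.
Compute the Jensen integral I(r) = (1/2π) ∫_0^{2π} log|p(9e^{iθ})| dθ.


Zeros: -6, 4, 6; r = 9.
Inside |z| < r: -6, 4, 6. Outside (|z| ≥ r): ∅.
p(0) = 144, so log|p(0)| = log(144) = 4.9698.
Apply Jensen: I(r) = log|p(0)| + Σ_k log(r/|z_k|), summed over zeros inside |z| < r.
  log(r/|z_k|) for z_k = 4: log(9/4) = 0.8109
  log(r/|z_k|) for z_k = 6: log(9/6) = 0.4055
  log(r/|z_k|) for z_k = -6: log(9/6) = 0.4055
Sum over inside zeros: 1.6219.
I(r) = log|p(0)| + (inside sum) = 4.9698 + 1.6219 = 6.5917.
Closed form (all zeros inside, monic): I(r) = n·log(r) = 3·log(9) = 6.5917. ✓

I(r) ≈ 6.5917.


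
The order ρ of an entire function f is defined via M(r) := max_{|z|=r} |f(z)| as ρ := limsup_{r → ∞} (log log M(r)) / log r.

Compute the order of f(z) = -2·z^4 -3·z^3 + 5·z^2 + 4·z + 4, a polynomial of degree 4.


|f(z)| ≤ Σ|c_k|·r^k = O(r^4) as r → ∞. Polynomial growth is O(e^{r^ε}) for every ε > 0 (since r^4/e^{r^ε} → 0), so ρ ≤ ε for all ε > 0, i.e. ρ = 0. Every nonconstant polynomial has order 0.
Therefore ρ = 0.

Order ρ = 0.


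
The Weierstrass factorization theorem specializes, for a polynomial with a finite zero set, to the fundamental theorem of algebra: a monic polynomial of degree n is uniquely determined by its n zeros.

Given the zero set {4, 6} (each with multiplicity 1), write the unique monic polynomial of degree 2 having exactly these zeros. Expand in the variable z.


The polynomial is p(z) = ∏_{α ∈ S} (z − α), where S = {4, 6}.
Expanding the product yields: p(z) = z^2 -10·z + 24.
The resulting polynomial has degree 2 and real coefficients as required.

p(z) = z^2 -10·z + 24.


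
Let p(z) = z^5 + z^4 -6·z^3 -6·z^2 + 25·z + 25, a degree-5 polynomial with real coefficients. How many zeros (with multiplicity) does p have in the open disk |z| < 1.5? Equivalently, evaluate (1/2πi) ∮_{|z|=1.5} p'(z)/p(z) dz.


The zeros of p are: -1, (2 + 1i), (2 - 1i), (-2 + 1i), (-2 - 1i).
Their magnitudes are: 1, 2.236, 2.236, 2.236, 2.236.
Zeros with |z| < R = 1.5: -1.
Count = 1.
By the argument principle, (1/2πi) ∮_{|z|=R} p'(z)/p(z) dz equals exactly this count.

Number of zeros inside |z| < 1.5: 1.


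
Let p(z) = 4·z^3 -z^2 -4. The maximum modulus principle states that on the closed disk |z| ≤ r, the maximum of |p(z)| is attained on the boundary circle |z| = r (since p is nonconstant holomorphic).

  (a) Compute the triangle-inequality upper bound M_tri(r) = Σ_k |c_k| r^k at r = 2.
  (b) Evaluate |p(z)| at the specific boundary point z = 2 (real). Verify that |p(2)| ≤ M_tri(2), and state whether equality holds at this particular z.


Coefficients: c_0 = -4, c_1 = 0, c_2 = -1, c_3 = 4. Radius r = 2.
Part (a). Triangle bound: M_tri(r) = Σ_k |c_k| r^k
  = |-4|·2^0 + |0|·2^1 + |-1|·2^2 + |4|·2^3
  = 4 + 0 + 4 + 32 = 40.
This bounds M(r) := max_{|z|=r} |p(z)| from above; equality holds iff all terms c_k z^k can be made to align in phase at a single z on |z|=r.
Part (b). At z = 2 (real, on the circle |z| = r):
  p(2) = (-4)·2^0 + (0)·2^1 + (-1)·2^2 + (4)·2^3 = 24.
  |p(2)| = 24.
Check: |p(2)| = 24 ≤ 40 = M_tri(2). ✓ Equality does not hold at z = 2 (the coefficients have mixed signs, so the terms do not all align in phase there).

M_tri(2) = 40; |p(2)| = 24; equality at z=2: no.


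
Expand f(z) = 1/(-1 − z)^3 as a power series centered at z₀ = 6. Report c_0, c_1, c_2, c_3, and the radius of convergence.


Let w = z − z₀, so z = z₀ + w.
Then -1 − z = -1 − (z₀ + w) = (-1 − z₀) − w = -7 − w.
f(z) = 1/(-7 − w)^3 = (1/(-7)^3) · (1 − w/(-7))^{−3}.
By the binomial series (1−u)^{−3} = Σ_{n≥0} C(n+2, 2) u^n for |u|<1, with u = w/(-7):
  c_n = C(n+2, 2) / (-7)^(n+3).
  c_0 = 1/(-7)^3 = -1/343.
  c_1 = 3/(-7)^4 = 3/2401.
  c_2 = 6/(-7)^5 = -6/16807.
  c_3 = 10/(-7)^6 = 10/117649.
The series is valid for |w/d| < 1, i.e. |z − z₀| < |d|.
Radius of convergence: R = |-1 − z₀| = |-7| = 7 (distance from z₀ to the singularity z = -1).

c_0 = -1/343, c_1 = 3/2401, c_2 = -6/16807, c_3 = 10/117649; R = 7.


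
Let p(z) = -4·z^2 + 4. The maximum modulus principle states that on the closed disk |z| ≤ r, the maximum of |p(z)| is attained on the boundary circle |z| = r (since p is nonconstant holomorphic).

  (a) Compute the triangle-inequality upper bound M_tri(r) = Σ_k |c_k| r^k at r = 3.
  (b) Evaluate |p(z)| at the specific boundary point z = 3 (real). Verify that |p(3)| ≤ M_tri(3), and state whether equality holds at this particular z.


Coefficients: c_0 = 4, c_1 = 0, c_2 = -4. Radius r = 3.
Part (a). Triangle bound: M_tri(r) = Σ_k |c_k| r^k
  = |4|·3^0 + |0|·3^1 + |-4|·3^2
  = 4 + 0 + 36 = 40.
This bounds M(r) := max_{|z|=r} |p(z)| from above; equality holds iff all terms c_k z^k can be made to align in phase at a single z on |z|=r.
Part (b). At z = 3 (real, on the circle |z| = r):
  p(3) = (4)·3^0 + (0)·3^1 + (-4)·3^2 = -32.
  |p(3)| = 32.
Check: |p(3)| = 32 ≤ 40 = M_tri(3). ✓ Equality does not hold at z = 3 (the coefficients have mixed signs, so the terms do not all align in phase there).

M_tri(3) = 40; |p(3)| = 32; equality at z=3: no.


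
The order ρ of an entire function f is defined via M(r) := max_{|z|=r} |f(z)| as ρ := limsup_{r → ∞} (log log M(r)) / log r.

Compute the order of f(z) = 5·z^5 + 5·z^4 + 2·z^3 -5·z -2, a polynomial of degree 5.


|f(z)| ≤ Σ|c_k|·r^k = O(r^5) as r → ∞. Polynomial growth is O(e^{r^ε}) for every ε > 0 (since r^5/e^{r^ε} → 0), so ρ ≤ ε for all ε > 0, i.e. ρ = 0. Every nonconstant polynomial has order 0.
Therefore ρ = 0.

Order ρ = 0.


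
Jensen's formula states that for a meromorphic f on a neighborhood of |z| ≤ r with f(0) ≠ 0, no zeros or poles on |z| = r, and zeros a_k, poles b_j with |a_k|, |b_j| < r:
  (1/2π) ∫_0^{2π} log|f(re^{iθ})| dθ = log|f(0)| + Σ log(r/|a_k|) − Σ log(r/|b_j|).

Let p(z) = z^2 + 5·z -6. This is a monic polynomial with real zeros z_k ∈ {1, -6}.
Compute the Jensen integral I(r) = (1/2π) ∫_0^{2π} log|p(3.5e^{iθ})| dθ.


Zeros: -6, 1; r = 3.5.
Inside |z| < r: 1. Outside (|z| ≥ r): -6.
p(0) = -6, so log|p(0)| = log(6) = 1.7918.
Apply Jensen: I(r) = log|p(0)| + Σ_k log(r/|z_k|), summed over zeros inside |z| < r.
  log(r/|z_k|) for z_k = 1: log(3.5/1) = 1.2528
  Outside zeros (-6) contribute nothing to the Jensen sum.
Sum over inside zeros: 1.2528.
I(r) = log|p(0)| + (inside sum) = 1.7918 + 1.2528 = 3.0445.
Note: since some zeros are outside |z| ≤ r, the simplified n·log(r) form does NOT apply — only the inside zeros contribute.

I(r) ≈ 3.0445.


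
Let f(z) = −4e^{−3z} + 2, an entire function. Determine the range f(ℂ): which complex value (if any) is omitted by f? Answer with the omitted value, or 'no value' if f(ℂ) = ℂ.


Little Picard bounds the complement of f(ℂ) to at most one point.
e^{−3z} is never zero on ℂ, so -4·e^{−3z} takes every value in ℂ ∖ {0}. Adding 2 shifts the range to ℂ ∖ {2}. Thus f omits exactly the value 2.

Omitted value: 2.


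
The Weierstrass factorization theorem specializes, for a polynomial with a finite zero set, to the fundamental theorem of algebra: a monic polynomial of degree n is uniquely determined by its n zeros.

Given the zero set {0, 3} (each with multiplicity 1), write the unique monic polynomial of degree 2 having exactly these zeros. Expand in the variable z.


The polynomial is p(z) = ∏_{α ∈ S} (z − α), where S = {0, 3}.
Expanding the product yields: p(z) = z^2 -3·z.
The resulting polynomial has degree 2 and real coefficients as required.

p(z) = z^2 -3·z.


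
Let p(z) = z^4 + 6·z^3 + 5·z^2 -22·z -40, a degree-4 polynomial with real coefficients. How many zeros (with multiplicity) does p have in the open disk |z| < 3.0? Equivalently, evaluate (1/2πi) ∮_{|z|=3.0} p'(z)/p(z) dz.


The zeros of p are: 2, -4, (-2 + 1i), (-2 - 1i).
Their magnitudes are: 2, 4, 2.236, 2.236.
Zeros with |z| < R = 3.0: 2, (-2 + 1i), (-2 - 1i).
Count = 3.
By the argument principle, (1/2πi) ∮_{|z|=R} p'(z)/p(z) dz equals exactly this count.

Number of zeros inside |z| < 3.0: 3.


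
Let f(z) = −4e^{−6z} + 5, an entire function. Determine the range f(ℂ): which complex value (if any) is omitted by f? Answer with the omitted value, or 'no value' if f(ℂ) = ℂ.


Little Picard bounds the complement of f(ℂ) to at most one point.
e^{−6z} is never zero on ℂ, so -4·e^{−6z} takes every value in ℂ ∖ {0}. Adding 5 shifts the range to ℂ ∖ {5}. Thus f omits exactly the value 5.

Omitted value: 5.


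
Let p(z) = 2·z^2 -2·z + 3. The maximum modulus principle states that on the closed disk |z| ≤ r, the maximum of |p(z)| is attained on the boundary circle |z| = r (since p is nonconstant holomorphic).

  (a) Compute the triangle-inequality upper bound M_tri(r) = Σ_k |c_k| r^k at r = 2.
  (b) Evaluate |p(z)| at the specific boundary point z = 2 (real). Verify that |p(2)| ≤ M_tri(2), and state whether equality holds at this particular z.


Coefficients: c_0 = 3, c_1 = -2, c_2 = 2. Radius r = 2.
Part (a). Triangle bound: M_tri(r) = Σ_k |c_k| r^k
  = |3|·2^0 + |-2|·2^1 + |2|·2^2
  = 3 + 4 + 8 = 15.
This bounds M(r) := max_{|z|=r} |p(z)| from above; equality holds iff all terms c_k z^k can be made to align in phase at a single z on |z|=r.
Part (b). At z = 2 (real, on the circle |z| = r):
  p(2) = (3)·2^0 + (-2)·2^1 + (2)·2^2 = 7.
  |p(2)| = 7.
Check: |p(2)| = 7 ≤ 15 = M_tri(2). ✓ Equality does not hold at z = 2 (the coefficients have mixed signs, so the terms do not all align in phase there).

M_tri(2) = 15; |p(2)| = 7; equality at z=2: no.


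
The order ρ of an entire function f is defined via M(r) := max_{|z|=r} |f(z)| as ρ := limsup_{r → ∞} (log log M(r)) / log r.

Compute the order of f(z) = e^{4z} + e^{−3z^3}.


Each summand is entire of order 1 and 3 respectively (as in the single-exponential case). The order of a sum is at most the max of the orders, so ρ ≤ 3. For the lower bound: on |z|=r choose arg z so that -3z^3 is real positive; then |e^{-3z^3}| = e^{3r^3} while |e^{4z}| ≤ e^{4r^1} = o(e^{3r^3}). So |f| ≥ e^{3r^3}(1 − o(1)) and ρ ≥ 3. Hence ρ = max(1, 3) = 3.
Therefore ρ = 3.

Order ρ = 3.


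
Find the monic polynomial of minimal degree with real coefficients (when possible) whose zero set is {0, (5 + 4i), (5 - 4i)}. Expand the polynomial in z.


The polynomial is p(z) = ∏_{α ∈ S} (z − α), where S = {0, (5 + 4i), (5 - 4i)}.
Expanding the product yields: p(z) = z^3 -10·z^2 + 41·z.
Note conjugate pairs combine to real quadratics: (z − (5+4i))(z − (5−4i)) = z² − 10z + 41.
The resulting polynomial has degree 3 and real coefficients as required.

p(z) = z^3 -10·z^2 + 41·z.


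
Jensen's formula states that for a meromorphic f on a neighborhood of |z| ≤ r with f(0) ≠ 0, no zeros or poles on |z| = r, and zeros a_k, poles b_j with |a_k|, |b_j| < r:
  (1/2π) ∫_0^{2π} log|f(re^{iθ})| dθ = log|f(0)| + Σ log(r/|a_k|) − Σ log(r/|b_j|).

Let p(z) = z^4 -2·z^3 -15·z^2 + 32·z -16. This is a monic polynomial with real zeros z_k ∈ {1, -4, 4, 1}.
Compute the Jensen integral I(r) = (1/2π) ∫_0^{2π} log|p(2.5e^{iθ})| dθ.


Zeros: -4, 1, 1, 4; r = 2.5.
Inside |z| < r: 1, 1. Outside (|z| ≥ r): -4, 4.
p(0) = -16, so log|p(0)| = log(16) = 2.7726.
Apply Jensen: I(r) = log|p(0)| + Σ_k log(r/|z_k|), summed over zeros inside |z| < r.
  log(r/|z_k|) for z_k = 1: log(2.5/1) = 0.9163
  log(r/|z_k|) for z_k = 1: log(2.5/1) = 0.9163
  Outside zeros (-4, 4) contribute nothing to the Jensen sum.
Sum over inside zeros: 1.8326.
I(r) = log|p(0)| + (inside sum) = 2.7726 + 1.8326 = 4.6052.
Note: since some zeros are outside |z| ≤ r, the simplified n·log(r) form does NOT apply — only the inside zeros contribute.

I(r) ≈ 4.6052.


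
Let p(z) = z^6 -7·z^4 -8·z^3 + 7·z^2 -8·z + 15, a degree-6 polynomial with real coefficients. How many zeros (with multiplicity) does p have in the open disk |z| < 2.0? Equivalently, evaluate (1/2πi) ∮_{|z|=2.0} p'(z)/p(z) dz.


The zeros of p are: 1, (-2 + 1i), (-2 - 1i), 3, (0 + 1i), (0 - 1i).
Their magnitudes are: 1, 2.236, 2.236, 3, 1, 1.
Zeros with |z| < R = 2.0: 1, (0 + 1i), (0 - 1i).
Count = 3.
By the argument principle, (1/2πi) ∮_{|z|=R} p'(z)/p(z) dz equals exactly this count.

Number of zeros inside |z| < 2.0: 3.


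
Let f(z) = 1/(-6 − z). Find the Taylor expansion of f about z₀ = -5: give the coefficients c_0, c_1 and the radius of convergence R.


Let w = z − z₀, so z = z₀ + w.
Then -6 − z = -6 − (z₀ + w) = (-6 − z₀) − w = -1 − w.
f(z) = 1/(-1 − w) = (1/(-1)) · 1/(1 − w/(-1)) = Σ_{n≥0} w^n / (-1)^(n+1).
So c_n = 1/(-1)^(n+1):
  c_0 = 1/(-1)^1 = -1.
  c_1 = 1/(-1)^2 = 1.
The series is valid for |w/d| < 1, i.e. |z − z₀| < |d|.
Radius of convergence: R = |-6 − z₀| = |-1| = 1 (distance from z₀ to the singularity z = -6).

c_0 = -1, c_1 = 1; R = 1.


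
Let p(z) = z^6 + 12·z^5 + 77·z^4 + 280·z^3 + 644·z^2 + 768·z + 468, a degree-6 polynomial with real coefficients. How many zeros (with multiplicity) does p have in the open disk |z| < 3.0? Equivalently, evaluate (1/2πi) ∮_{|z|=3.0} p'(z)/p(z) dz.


The zeros of p are: (-1 + 1i), (-1 - 1i), (-2 + 3i), (-2 - 3i), (-3 + 3i), (-3 - 3i).
Their magnitudes are: 1.414, 1.414, 3.606, 3.606, 4.243, 4.243.
Zeros with |z| < R = 3.0: (-1 + 1i), (-1 - 1i).
Count = 2.
By the argument principle, (1/2πi) ∮_{|z|=R} p'(z)/p(z) dz equals exactly this count.

Number of zeros inside |z| < 3.0: 2.


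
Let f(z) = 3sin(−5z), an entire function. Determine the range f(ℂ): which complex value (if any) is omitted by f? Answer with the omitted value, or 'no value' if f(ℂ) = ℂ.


Little Picard bounds the complement of f(ℂ) to at most one point.
sin is entire and surjective onto ℂ: for every w ∈ ℂ, sin(ζ) = w has a solution ζ ∈ ℂ (e.g., via the complex inverse arcsin). With ζ = −5z this gives z = ζ/(-5). Then 3·sin(−5z) takes every value in 3·ℂ = ℂ, and adding 0 is a bijection of ℂ. So f is surjective and omits no value. (Note: only on the real line is sin bounded by [−1, 1].)

Omitted value: no value.


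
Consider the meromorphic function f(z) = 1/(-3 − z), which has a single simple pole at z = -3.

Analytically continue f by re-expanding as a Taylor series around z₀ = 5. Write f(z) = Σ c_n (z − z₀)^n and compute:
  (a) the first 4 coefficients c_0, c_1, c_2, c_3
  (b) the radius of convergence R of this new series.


Let w = z − z₀, so z = z₀ + w.
Then -3 − z = -3 − (z₀ + w) = (-3 − z₀) − w = -8 − w.
f(z) = 1/(-8 − w) = (1/(-8)) · 1/(1 − w/(-8)) = Σ_{n≥0} w^n / (-8)^(n+1).
So c_n = 1/(-8)^(n+1):
  c_0 = 1/(-8)^1 = -1/8.
  c_1 = 1/(-8)^2 = 1/64.
  c_2 = 1/(-8)^3 = -1/512.
  c_3 = 1/(-8)^4 = 1/4096.
The series is valid for |w/d| < 1, i.e. |z − z₀| < |d|.
Radius of convergence: R = |-3 − z₀| = |-8| = 8 (distance from z₀ to the singularity z = -3).

c_0 = -1/8, c_1 = 1/64, c_2 = -1/512, c_3 = 1/4096; R = 8.
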